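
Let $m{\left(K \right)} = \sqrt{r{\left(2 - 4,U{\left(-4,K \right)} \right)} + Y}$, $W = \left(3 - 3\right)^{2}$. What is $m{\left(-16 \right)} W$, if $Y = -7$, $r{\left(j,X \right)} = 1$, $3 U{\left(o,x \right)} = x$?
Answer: $0$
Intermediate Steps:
$U{\left(o,x \right)} = \frac{x}{3}$
$W = 0$ ($W = 0^{2} = 0$)
$m{\left(K \right)} = i \sqrt{6}$ ($m{\left(K \right)} = \sqrt{1 - 7} = \sqrt{-6} = i \sqrt{6}$)
$m{\left(-16 \right)} W = i \sqrt{6} \cdot 0 = 0$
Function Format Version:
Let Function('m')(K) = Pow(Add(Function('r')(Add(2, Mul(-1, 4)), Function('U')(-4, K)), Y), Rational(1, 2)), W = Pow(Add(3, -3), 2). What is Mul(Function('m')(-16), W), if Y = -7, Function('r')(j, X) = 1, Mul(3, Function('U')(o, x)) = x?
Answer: 0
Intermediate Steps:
Function('U')(o, x) = Mul(Rational(1, 3), x)
W = 0 (W = Pow(0, 2) = 0)
Function('m')(K) = Mul(I, Pow(6, Rational(1, 2))) (Function('m')(K) = Pow(Add(1, -7), Rational(1, 2)) = Pow(-6, Rational(1, 2)) = Mul(I, Pow(6, Rational(1, 2))))
Mul(Function('m')(-16), W) = Mul(Mul(I, Pow(6, Rational(1, 2))), 0) = 0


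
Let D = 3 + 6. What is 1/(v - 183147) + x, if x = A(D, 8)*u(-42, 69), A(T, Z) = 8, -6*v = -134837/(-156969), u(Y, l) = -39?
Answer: -53817050512254/172490543495 ≈ -312.00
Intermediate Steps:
v = -134837/941814 (v = -(-134837)/(6*(-156969)) = -(-134837)*(-1)/(6*156969) = -1/6*134837/156969 = -134837/941814 ≈ -0.14317)
D = 9
x = -312 (x = 8*(-39) = -312)
1/(v - 183147) + x = 1/(-134837/941814 - 183147) - 312 = 1/(-172490543495/941814) - 312 = -941814/172490543495 - 312 = -53817050512254/172490543495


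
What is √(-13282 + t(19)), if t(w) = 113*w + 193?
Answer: I*√10942 ≈ 104.6*I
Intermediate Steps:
t(w) = 193 + 113*w
√(-13282 + t(19)) = √(-13282 + (193 + 113*19)) = √(-13282 + (193 + 2147)) = √(-13282 + 2340) = √(-10942) = I*√10942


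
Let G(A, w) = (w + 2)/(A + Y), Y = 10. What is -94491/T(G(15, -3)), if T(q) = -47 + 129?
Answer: -94491/82 ≈ -1152.3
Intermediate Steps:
G(A, w) = (2 + w)/(10 + A) (G(A, w) = (w + 2)/(A + 10) = (2 + w)/(10 + A))
T(q) = 82
-94491/T(G(15, -3)) = -94491/82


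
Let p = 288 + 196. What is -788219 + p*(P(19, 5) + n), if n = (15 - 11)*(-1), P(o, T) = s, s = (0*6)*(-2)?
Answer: -790155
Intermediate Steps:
s = 0 (s = 0*(-2) = 0)
P(o, T) = 0
n = -4 (n = 4*(-1) = -4)
p = 484
-788219 + p*(P(19, 5) + n) = -788219 + 484*(0 - 4) = -788219 + 484*(-4) = -788219 - 1936 = -790155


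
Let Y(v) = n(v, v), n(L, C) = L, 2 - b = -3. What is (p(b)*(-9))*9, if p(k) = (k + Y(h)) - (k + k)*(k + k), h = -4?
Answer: 8019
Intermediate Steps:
b = 5 (b = 2 - 1*(-3) = 2 + 3 = 5)
Y(v) = v
p(k) = -4 + k - 4*k² (p(k) = (k - 4) - (k + k)*(k + k) = (-4 + k) - 2*k*2*k = (-4 + k) - 4*k² = -4 + k - 4*k²)
(p(b)*(-9))*9 = ((-4 + 5 - 4*5²)*(-9))*9 = ((-4 + 5 - 4*25)*(-9))*9 = ((-4 + 5 - 100)*(-9))*9 = -99*(-9)*9 = 891*9 = 8019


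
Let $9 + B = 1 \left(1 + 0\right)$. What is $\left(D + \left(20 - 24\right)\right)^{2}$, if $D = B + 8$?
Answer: $16$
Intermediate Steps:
$B = -8$ ($B = -9 + 1 \left(1 + 0\right) = -9 + 1 \cdot 1 = -9 + 1 = -8$)
$D = 0$ ($D = -8 + 8 = 0$)
$\left(D + \left(20 - 24\right)\right)^{2} = \left(0 + \left(20 - 24\right)\right)^{2} = \left(0 - 4\right)^{2} = \left(-4\right)^{2} = 16$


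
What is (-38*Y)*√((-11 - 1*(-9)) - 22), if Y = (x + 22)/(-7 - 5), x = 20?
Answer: 266*I*√6 ≈ 651.56*I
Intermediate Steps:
Y = -7/2 (Y = (20 + 22)/(-7 - 5) = 42/(-12) = 42*(-1/12) = -7/2 ≈ -3.5000)
(-38*Y)*√((-11 - 1*(-9)) - 22) = (-38*(-7/2))*√((-11 - 1*(-9)) - 22) = 133*√((-11 + 9) - 22) = 133*√(-2 - 22) = 133*√(-24) = 133*(2*I*√6) = 266*I*√6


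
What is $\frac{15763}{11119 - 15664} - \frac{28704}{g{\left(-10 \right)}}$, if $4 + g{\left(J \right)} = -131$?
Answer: $\frac{190121}{909} \approx 209.15$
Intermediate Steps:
$g{\left(J \right)} = -135$ ($g{\left(J \right)} = -4 - 131 = -135$)
$\frac{15763}{11119 - 15664} - \frac{28704}{g{\left(-10 \right)}} = \frac{15763}{11119 - 15664} - \frac{28704}{-135} = \frac{15763}{11119 - 15664} - - \frac{9568}{45} = \frac{15763}{-4545} + \frac{9568}{45} = 15763 \left(- \frac{1}{4545}\right) + \frac{9568}{45} = - \frac{15763}{4545} + \frac{9568}{45} = \frac{190121}{909}$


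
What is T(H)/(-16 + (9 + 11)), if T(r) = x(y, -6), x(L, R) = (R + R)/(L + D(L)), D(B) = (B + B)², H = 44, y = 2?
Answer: -⅙ ≈ -0.16667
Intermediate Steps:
D(B) = 4*B² (D(B) = (2*B)² = 4*B²)
x(L, R) = 2*R/(L + 4*L²) (x(L, R) = (R + R)/(L + 4*L²) = (2*R)/(L + 4*L²) = 2*R/(L + 4*L²))
T(r) = -⅔ (T(r) = 2*(-6)/(2*(1 + 4*2)) = 2*(-6)*(½)/(1 + 8) = 2*(-6)*(½)/9 = 2*(-6)*(½)*(⅑) = -⅔)
T(H)/(-16 + (9 + 11)) = -2/(3*(-16 + (9 + 11))) = -2/(3*(-16 + 20)) = -⅔/4 = -⅔*¼ = -⅙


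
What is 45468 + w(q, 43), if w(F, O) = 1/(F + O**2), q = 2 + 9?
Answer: 84570481/1860 ≈ 45468.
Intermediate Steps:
q = 11
45468 + w(q, 43) = 45468 + 1/(11 + 43**2) = 45468 + 1/(11 + 1849) = 45468 + 1/1860 = 84570481/1860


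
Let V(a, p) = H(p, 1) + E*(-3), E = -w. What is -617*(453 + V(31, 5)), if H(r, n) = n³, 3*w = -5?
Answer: -277033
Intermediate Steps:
w = -5/3 (w = (⅓)*(-5) = -5/3 ≈ -1.6667)
E = 5/3 (E = -1*(-5/3) = 5/3 ≈ 1.6667)
V(a, p) = -4 (V(a, p) = 1³ + (5/3)*(-3) = 1 - 5 = -4)
-617*(453 + V(31, 5)) = -617*(453 - 4) = -617*449 = -277033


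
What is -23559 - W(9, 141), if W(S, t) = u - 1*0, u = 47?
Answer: -23606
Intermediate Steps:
W(S, t) = 47 (W(S, t) = 47 - 1*0 = 47 + 0 = 47)
-23559 - W(9, 141) = -23559 - 1*47 = -23559 - 47 = -23606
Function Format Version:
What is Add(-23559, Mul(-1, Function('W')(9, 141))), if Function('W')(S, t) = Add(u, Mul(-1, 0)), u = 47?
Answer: -23606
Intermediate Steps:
Function('W')(S, t) = 47 (Function('W')(S, t) = Add(47, Mul(-1, 0)) = Add(47, 0) = 47)
Add(-23559, Mul(-1, Function('W')(9, 141))) = Add(-23559, Mul(-1, 47)) = Add(-23559, -47) = -23606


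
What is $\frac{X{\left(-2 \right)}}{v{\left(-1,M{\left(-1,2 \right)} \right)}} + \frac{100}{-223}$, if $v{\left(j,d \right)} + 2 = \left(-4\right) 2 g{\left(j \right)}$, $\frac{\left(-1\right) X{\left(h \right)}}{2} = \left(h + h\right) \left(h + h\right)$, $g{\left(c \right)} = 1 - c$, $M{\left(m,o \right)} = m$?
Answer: $\frac{2668}{2007} \approx 1.3293$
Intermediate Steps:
$X{\left(h \right)} = - 8 h^{2}$ ($X{\left(h \right)} = - 2 \left(h + h\right) \left(h + h\right) = - 2 \cdot 2 h 2 h = - 2 \cdot 4 h^{2} = - 8 h^{2}$)
$v{\left(j,d \right)} = -10 + 8 j$ ($v{\left(j,d \right)} = -2 + \left(-4\right) 2 \left(1 - j\right) = -2 - 8 \left(1 - j\right) = -2 + \left(-8 + 8 j\right) = -10 + 8 j$)
$\frac{X{\left(-2 \right)}}{v{\left(-1,M{\left(-1,2 \right)} \right)}} + \frac{100}{-223} = \frac{\left(-8\right) \left(-2\right)^{2}}{-10 + 8 \left(-1\right)} + \frac{100}{-223} = \frac{\left(-8\right) 4}{-10 - 8} + 100 \left(- \frac{1}{223}\right) = - \frac{32}{-18} - \frac{100}{223} = \left(-32\right) \left(- \frac{1}{18}\right) - \frac{100}{223} = \frac{16}{9} - \frac{100}{223} = \frac{2668}{2007}$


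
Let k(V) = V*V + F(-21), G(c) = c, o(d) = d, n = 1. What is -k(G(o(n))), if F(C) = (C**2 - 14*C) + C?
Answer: -715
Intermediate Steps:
F(C) = C**2 - 13*C
k(V) = 714 + V**2 (k(V) = V*V - 21*(-13 - 21) = V**2 - 21*(-34) = V**2 + 714 = 714 + V**2)
-k(G(o(n))) = -(714 + 1**2) = -(714 + 1) = -1*715 = -715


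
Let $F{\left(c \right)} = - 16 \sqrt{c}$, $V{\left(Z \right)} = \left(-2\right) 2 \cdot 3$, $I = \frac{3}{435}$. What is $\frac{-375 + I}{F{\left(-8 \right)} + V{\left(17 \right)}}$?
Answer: $\frac{81561}{39730} - \frac{108748 i \sqrt{2}}{19865} \approx 2.0529 - 7.7419 i$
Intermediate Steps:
$I = \frac{1}{145}$ ($I = 3 \cdot \frac{1}{435} = \frac{1}{145} \approx 0.0068966$)
$V{\left(Z \right)} = -12$ ($V{\left(Z \right)} = \left(-4\right) 3 = -12$)
$\frac{-375 + I}{F{\left(-8 \right)} + V{\left(17 \right)}} = \frac{-375 + \frac{1}{145}}{- 16 \sqrt{-8} - 12} = - \frac{54374}{145 \left(- 16 \cdot 2 i \sqrt{2} - 12\right)} = - \frac{54374}{145 \left(- 32 i \sqrt{2} - 12\right)} = - \frac{54374}{145 \left(-12 - 32 i \sqrt{2}\right)}$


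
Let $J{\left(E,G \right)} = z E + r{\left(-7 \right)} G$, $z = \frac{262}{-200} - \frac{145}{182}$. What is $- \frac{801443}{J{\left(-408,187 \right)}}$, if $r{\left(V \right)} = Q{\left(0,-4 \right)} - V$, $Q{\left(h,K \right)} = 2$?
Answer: $- \frac{1823282825}{5784267} \approx -315.21$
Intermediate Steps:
$z = - \frac{19171}{9100}$ ($z = 262 \left(- \frac{1}{200}\right) - \frac{145}{182} = - \frac{131}{100} - \frac{145}{182} = - \frac{19171}{9100} \approx -2.1067$)
$r{\left(V \right)} = 2 - V$
$J{\left(E,G \right)} = 9 G - \frac{19171 E}{9100}$ ($J{\left(E,G \right)} = - \frac{19171 E}{9100} + \left(2 - -7\right) G = - \frac{19171 E}{9100} + \left(2 + 7\right) G = - \frac{19171 E}{9100} + 9 G = 9 G - \frac{19171 E}{9100}$)
$- \frac{801443}{J{\left(-408,187 \right)}} = - \frac{801443}{9 \cdot 187 - - \frac{1955442}{2275}} = - \frac{801443}{1683 + \frac{1955442}{2275}} = - \frac{801443}{\frac{5784267}{2275}} = \left(-801443\right) \frac{2275}{5784267} = - \frac{1823282825}{5784267}$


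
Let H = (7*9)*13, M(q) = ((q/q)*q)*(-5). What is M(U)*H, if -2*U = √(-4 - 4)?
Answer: 4095*I*√2 ≈ 5791.2*I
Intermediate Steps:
U = -I*√2 (U = -√(-4 - 4)/2 = -I*√2 ≈ -1.4142*I)
M(q) = -5*q (M(q) = (1*q)*(-5) = q*(-5) = -5*q)
H = 819 (H = 63*13 = 819)
M(U)*H = -(-5)*I*√2*819 = (5*I*√2)*819 = 4095*I*√2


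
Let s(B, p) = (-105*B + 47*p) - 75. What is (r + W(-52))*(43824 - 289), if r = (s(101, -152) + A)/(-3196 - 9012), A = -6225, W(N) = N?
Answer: -26589741345/12208 ≈ -2.1781e+6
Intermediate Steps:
s(B, p) = -75 - 105*B + 47*p
r = 24049/12208 (r = ((-75 - 105*101 + 47*(-152)) - 6225)/(-3196 - 9012) = ((-75 - 10605 - 7144) - 6225)/(-12208) = (-17824 - 6225)*(-1/12208) = -24049*(-1/12208) = 24049/12208 ≈ 1.9699)
(r + W(-52))*(43824 - 289) = (24049/12208 - 52)*(43824 - 289) = -610767/12208*43535 = -26589741345/12208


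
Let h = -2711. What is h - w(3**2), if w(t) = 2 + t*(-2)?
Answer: -2695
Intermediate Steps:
w(t) = 2 - 2*t
h - w(3**2) = -2711 - (2 - 2*3**2) = -2711 - (2 - 2*9) = -2711 - (2 - 18) = -2711 - 1*(-16) = -2711 + 16 = -2695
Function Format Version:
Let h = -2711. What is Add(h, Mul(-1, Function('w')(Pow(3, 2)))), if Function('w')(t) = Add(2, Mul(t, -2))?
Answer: -2695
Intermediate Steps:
Function('w')(t) = Add(2, Mul(-2, t))
Add(h, Mul(-1, Function('w')(Pow(3, 2)))) = Add(-2711, Mul(-1, Add(2, Mul(-2, Pow(3, 2))))) = Add(-2711, Mul(-1, Add(2, Mul(-2, 9)))) = Add(-2711, Mul(-1, Add(2, -18))) = Add(-2711, Mul(-1, -16)) = Add(-2711, 16) = -2695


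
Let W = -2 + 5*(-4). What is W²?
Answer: 484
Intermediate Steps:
W = -22 (W = -2 - 20 = -22)
W² = (-22)² = 484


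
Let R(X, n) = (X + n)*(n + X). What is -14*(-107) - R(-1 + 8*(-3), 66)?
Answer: -183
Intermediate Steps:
R(X, n) = (X + n)**2 (R(X, n) = (X + n)*(X + n) = (X + n)**2)
-14*(-107) - R(-1 + 8*(-3), 66) = -14*(-107) - ((-1 + 8*(-3)) + 66)**2 = 1498 - ((-1 - 24) + 66)**2 = 1498 - (-25 + 66)**2 = 1498 - 1*41**2 = 1498 - 1*1681 = 1498 - 1681 = -183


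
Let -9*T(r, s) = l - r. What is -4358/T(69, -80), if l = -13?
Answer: -19611/41 ≈ -478.32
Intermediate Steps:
T(r, s) = 13/9 + r/9 (T(r, s) = -(-13 - r)/9 = 13/9 + r/9)
-4358/T(69, -80) = -4358/(13/9 + (⅑)*69) = -4358/(13/9 + 23/3) = -4358/82/9 = -4358*9/82 = -19611/41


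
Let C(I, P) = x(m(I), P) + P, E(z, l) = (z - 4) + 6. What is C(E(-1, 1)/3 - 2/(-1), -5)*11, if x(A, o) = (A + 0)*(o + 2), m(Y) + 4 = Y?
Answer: 0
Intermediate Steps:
m(Y) = -4 + Y
E(z, l) = 2 + z (E(z, l) = (-4 + z) + 6 = 2 + z)
x(A, o) = A*(2 + o)
C(I, P) = P + (-4 + I)*(2 + P) (C(I, P) = (-4 + I)*(2 + P) + P = P + (-4 + I)*(2 + P))
C(E(-1, 1)/3 - 2/(-1), -5)*11 = (-5 + (-4 + ((2 - 1)/3 - 2/(-1)))*(2 - 5))*11 = (-5 + (-4 + (1*(1/3) - 2*(-1)))*(-3))*11 = (-5 + (-4 + (1/3 + 2))*(-3))*11 = (-5 + (-4 + 7/3)*(-3))*11 = (-5 - 5/3*(-3))*11 = (-5 + 5)*11 = 0*11 = 0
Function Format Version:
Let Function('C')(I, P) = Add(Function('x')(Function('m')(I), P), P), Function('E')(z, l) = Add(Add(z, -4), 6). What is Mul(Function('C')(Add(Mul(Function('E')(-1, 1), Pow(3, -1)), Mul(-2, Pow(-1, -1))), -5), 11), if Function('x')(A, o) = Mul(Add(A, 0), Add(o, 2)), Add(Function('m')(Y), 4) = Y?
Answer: 0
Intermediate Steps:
Function('m')(Y) = Add(-4, Y)
Function('E')(z, l) = Add(2, z) (Function('E')(z, l) = Add(Add(-4, z), 6) = Add(2, z))
Function('x')(A, o) = Mul(A, Add(2, o))
Function('C')(I, P) = Add(P, Mul(Add(-4, I), Add(2, P))) (Function('C')(I, P) = Add(Mul(Add(-4, I), Add(2, P)), P) = Add(P, Mul(Add(-4, I), Add(2, P))))
Mul(Function('C')(Add(Mul(Function('E')(-1, 1), Pow(3, -1)), Mul(-2, Pow(-1, -1))), -5), 11) = Mul(Add(-5, Mul(Add(-4, Add(Mul(Add(2, -1), Pow(3, -1)), Mul(-2, Pow(-1, -1)))), Add(2, -5))), 11) = Mul(Add(-5, Mul(Add(-4, Add(Mul(1, Rational(1, 3)), Mul(-2, -1))), -3)), 11) = Mul(Add(-5, Mul(Add(-4, Add(Rational(1, 3), 2)), -3)), 11) = Mul(Add(-5, Mul(Add(-4, Rational(7, 3)), -3)), 11) = Mul(Add(-5, Mul(Rational(-5, 3), -3)), 11) = Mul(Add(-5, 5), 11) = Mul(0, 11) = 0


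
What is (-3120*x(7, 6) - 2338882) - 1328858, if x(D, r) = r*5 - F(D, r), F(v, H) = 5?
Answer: -3745740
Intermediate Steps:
x(D, r) = -5 + 5*r (x(D, r) = r*5 - 1*5 = 5*r - 5 = -5 + 5*r)
(-3120*x(7, 6) - 2338882) - 1328858 = (-3120*(-5 + 5*6) - 2338882) - 1328858 = (-3120*(-5 + 30) - 2338882) - 1328858 = (-3120*25 - 2338882) - 1328858 = (-78000 - 2338882) - 1328858 = -2416882 - 1328858 = -3745740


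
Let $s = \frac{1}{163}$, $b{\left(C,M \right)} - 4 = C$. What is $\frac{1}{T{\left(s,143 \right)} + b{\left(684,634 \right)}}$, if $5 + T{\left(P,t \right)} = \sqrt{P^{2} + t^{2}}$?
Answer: $\frac{18146627}{11850836759} - \frac{163 \sqrt{543309482}}{11850836759} \approx 0.0012107$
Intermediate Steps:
$b{\left(C,M \right)} = 4 + C$
$s = \frac{1}{163} \approx 0.006135$
$T{\left(P,t \right)} = -5 + \sqrt{P^{2} + t^{2}}$
$\frac{1}{T{\left(s,143 \right)} + b{\left(684,634 \right)}} = \frac{1}{\left(-5 + \sqrt{\left(\frac{1}{163}\right)^{2} + 143^{2}}\right) + \left(4 + 684\right)} = \frac{1}{\left(-5 + \sqrt{\frac{1}{26569} + 20449}\right) + 688} = \frac{1}{\left(-5 + \sqrt{\frac{543309482}{26569}}\right) + 688} = \frac{1}{\left(-5 + \frac{\sqrt{543309482}}{163}\right) + 688} = \frac{1}{683 + \frac{\sqrt{543309482}}{163}}$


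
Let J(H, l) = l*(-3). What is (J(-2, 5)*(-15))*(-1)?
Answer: -225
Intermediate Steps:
J(H, l) = -3*l
(J(-2, 5)*(-15))*(-1) = (-3*5*(-15))*(-1) = -15*(-15)*(-1) = 225*(-1) = -225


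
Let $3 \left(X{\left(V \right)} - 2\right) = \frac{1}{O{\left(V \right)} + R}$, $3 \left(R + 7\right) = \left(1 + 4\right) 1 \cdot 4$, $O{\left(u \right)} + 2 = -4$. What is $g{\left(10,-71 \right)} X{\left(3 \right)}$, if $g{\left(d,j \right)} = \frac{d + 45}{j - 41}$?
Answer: $- \frac{2035}{2128} \approx -0.9563$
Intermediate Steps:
$O{\left(u \right)} = -6$ ($O{\left(u \right)} = -2 - 4 = -6$)
$R = - \frac{1}{3}$ ($R = -7 + \frac{\left(1 + 4\right) 1 \cdot 4}{3} = -7 + \frac{5 \cdot 4}{3} = -7 + \frac{1}{3} \cdot 20 = -7 + \frac{20}{3} = - \frac{1}{3} \approx -0.33333$)
$g{\left(d,j \right)} = \frac{45 + d}{-41 + j}$
$X{\left(V \right)} = \frac{37}{19}$ ($X{\left(V \right)} = 2 + \frac{1}{3 \left(-6 - \frac{1}{3}\right)} = 2 + \frac{1}{3 \left(- \frac{19}{3}\right)} = 2 + \frac{1}{3} \left(- \frac{3}{19}\right) = 2 - \frac{1}{19} = \frac{37}{19}$)
$g{\left(10,-71 \right)} X{\left(3 \right)} = \frac{45 + 10}{-41 - 71} \cdot \frac{37}{19} = \frac{1}{-112} \cdot 55 \cdot \frac{37}{19} = \left(- \frac{1}{112}\right) 55 \cdot \frac{37}{19} = \left(- \frac{55}{112}\right) \frac{37}{19} = - \frac{2035}{2128}$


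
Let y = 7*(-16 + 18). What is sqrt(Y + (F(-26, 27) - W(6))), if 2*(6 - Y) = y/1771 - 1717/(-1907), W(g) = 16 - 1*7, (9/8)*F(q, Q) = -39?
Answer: I*sqrt(319452997007166)/2894826 ≈ 6.1742*I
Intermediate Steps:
F(q, Q) = -104/3 (F(q, Q) = (8/9)*(-39) = -104/3)
W(g) = 9 (W(g) = 16 - 7 = 9)
y = 14 (y = 7*2 = 14)
Y = 5351437/964942 (Y = 6 - (14/1771 - 1717/(-1907))/2 = 6 - (14*(1/1771) - 1717*(-1/1907))/2 = 6 - (2/253 + 1717/1907)/2 = 6 - 1/2*438215/482471 = 6 - 438215/964942 = 5351437/964942 ≈ 5.5459)
sqrt(Y + (F(-26, 27) - W(6))) = sqrt(5351437/964942 + (-104/3 - 1*9)) = sqrt(5351437/964942 + (-104/3 - 9)) = sqrt(5351437/964942 - 131/3) = sqrt(-110353091/2894826) = I*sqrt(319452997007166)/2894826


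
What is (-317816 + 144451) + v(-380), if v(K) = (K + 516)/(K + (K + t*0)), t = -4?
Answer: -16469692/95 ≈ -1.7337e+5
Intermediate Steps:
v(K) = (516 + K)/(2*K) (v(K) = (K + 516)/(K + (K - 4*0)) = (516 + K)/(K + (K + 0)) = (516 + K)/(K + K) = (516 + K)/((2*K)) = (516 + K)*(1/(2*K)) = (516 + K)/(2*K))
(-317816 + 144451) + v(-380) = (-317816 + 144451) + (½)*(516 - 380)/(-380) = -173365 + (½)*(-1/380)*136 = -173365 - 17/95 = -16469692/95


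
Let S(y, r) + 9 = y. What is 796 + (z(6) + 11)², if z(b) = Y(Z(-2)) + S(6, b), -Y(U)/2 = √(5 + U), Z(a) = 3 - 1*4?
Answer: 812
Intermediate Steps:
S(y, r) = -9 + y
Z(a) = -1 (Z(a) = 3 - 4 = -1)
Y(U) = -2*√(5 + U)
z(b) = -7 (z(b) = -2*√(5 - 1) + (-9 + 6) = -2*√4 - 3 = -2*2 - 3 = -4 - 3 = -7)
796 + (z(6) + 11)² = 796 + (-7 + 11)² = 796 + 4² = 796 + 16 = 812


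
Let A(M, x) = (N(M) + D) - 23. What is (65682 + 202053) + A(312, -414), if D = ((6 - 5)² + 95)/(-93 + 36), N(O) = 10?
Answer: 5086686/19 ≈ 2.6772e+5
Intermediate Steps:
D = -32/19 (D = (1² + 95)/(-57) = (1 + 95)*(-1/57) = 96*(-1/57) = -32/19 ≈ -1.6842)
A(M, x) = -279/19 (A(M, x) = (10 - 32/19) - 23 = 158/19 - 23 = -279/19)
(65682 + 202053) + A(312, -414) = (65682 + 202053) - 279/19 = 267735 - 279/19 = 5086686/19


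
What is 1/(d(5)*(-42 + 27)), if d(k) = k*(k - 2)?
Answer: -1/225 ≈ -0.0044444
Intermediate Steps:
d(k) = k*(-2 + k)
1/(d(5)*(-42 + 27)) = 1/((5*(-2 + 5))*(-42 + 27)) = 1/((5*3)*(-15)) = 1/(15*(-15)) = 1/(-225) = -1/225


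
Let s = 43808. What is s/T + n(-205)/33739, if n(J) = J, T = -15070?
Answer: -740563731/254223365 ≈ -2.9130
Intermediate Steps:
s/T + n(-205)/33739 = 43808/(-15070) - 205/33739 = 43808*(-1/15070) - 205*1/33739 = -21904/7535 - 205/33739 = -740563731/254223365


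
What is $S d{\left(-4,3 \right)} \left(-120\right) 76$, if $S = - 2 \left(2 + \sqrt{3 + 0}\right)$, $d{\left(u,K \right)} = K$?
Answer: $109440 + 54720 \sqrt{3} \approx 2.0422 \cdot 10^{5}$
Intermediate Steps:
$S = -4 - 2 \sqrt{3}$ ($S = - 2 \left(2 + \sqrt{3}\right) = -4 - 2 \sqrt{3} \approx -7.4641$)
$S d{\left(-4,3 \right)} \left(-120\right) 76 = \left(-4 - 2 \sqrt{3}\right) 3 \left(-120\right) 76 = \left(-12 - 6 \sqrt{3}\right) \left(-120\right) 76 = \left(1440 + 720 \sqrt{3}\right) 76 = 109440 + 54720 \sqrt{3}$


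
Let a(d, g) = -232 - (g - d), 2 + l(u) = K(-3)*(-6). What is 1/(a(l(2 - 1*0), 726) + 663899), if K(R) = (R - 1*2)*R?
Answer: 1/662849 ≈ 1.5086e-6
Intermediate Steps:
K(R) = R*(-2 + R) (K(R) = (R - 2)*R = (-2 + R)*R = R*(-2 + R))
l(u) = -92 (l(u) = -2 - 3*(-2 - 3)*(-6) = -2 - 3*(-5)*(-6) = -2 + 15*(-6) = -2 - 90 = -92)
a(d, g) = -232 + d - g (a(d, g) = -232 + (d - g) = -232 + d - g)
1/(a(l(2 - 1*0), 726) + 663899) = 1/((-232 - 92 - 1*726) + 663899) = 1/((-232 - 92 - 726) + 663899) = 1/(-1050 + 663899) = 1/662849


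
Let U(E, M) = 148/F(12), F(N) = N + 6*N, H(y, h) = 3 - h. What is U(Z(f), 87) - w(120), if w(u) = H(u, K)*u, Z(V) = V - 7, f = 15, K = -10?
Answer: -32723/21 ≈ -1558.2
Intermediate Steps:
F(N) = 7*N
Z(V) = -7 + V
w(u) = 13*u (w(u) = (3 - 1*(-10))*u = (3 + 10)*u = 13*u)
U(E, M) = 37/21 (U(E, M) = 148/((7*12)) = 148/84 = 148*(1/84) = 37/21)
U(Z(f), 87) - w(120) = 37/21 - 13*120 = 37/21 - 1*1560 = 37/21 - 1560 = -32723/21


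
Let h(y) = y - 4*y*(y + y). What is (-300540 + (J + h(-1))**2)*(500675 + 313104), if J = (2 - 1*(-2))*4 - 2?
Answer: -244552796185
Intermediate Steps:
J = 14 (J = (2 + 2)*4 - 2 = 4*4 - 2 = 16 - 2 = 14)
h(y) = y - 8*y**2 (h(y) = y - 4*y*2*y = y - 8*y**2)
(-300540 + (J + h(-1))**2)*(500675 + 313104) = (-300540 + (14 - (1 - 8*(-1)))**2)*(500675 + 313104) = (-300540 + (14 - (1 + 8))**2)*813779 = (-300540 + (14 - 1*9)**2)*813779 = (-300540 + (14 - 9)**2)*813779 = (-300540 + 5**2)*813779 = (-300540 + 25)*813779 = -300515*813779 = -244552796185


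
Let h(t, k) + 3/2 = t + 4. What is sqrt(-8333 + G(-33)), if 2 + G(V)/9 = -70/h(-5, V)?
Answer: I*sqrt(8099) ≈ 89.994*I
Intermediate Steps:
h(t, k) = 5/2 + t (h(t, k) = -3/2 + (t + 4) = -3/2 + (4 + t) = 5/2 + t)
G(V) = 234 (G(V) = -18 + 9*(-70/(5/2 - 5)) = -18 + 9*(-70/(-5/2)) = -18 + 9*(-70*(-2/5)) = -18 + 9*28 = -18 + 252 = 234)
sqrt(-8333 + G(-33)) = sqrt(-8333 + 234) = sqrt(-8099) = I*sqrt(8099)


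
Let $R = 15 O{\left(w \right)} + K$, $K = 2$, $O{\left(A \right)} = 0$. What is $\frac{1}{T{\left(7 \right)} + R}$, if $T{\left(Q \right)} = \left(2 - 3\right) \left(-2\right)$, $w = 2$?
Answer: $\frac{1}{4} \approx 0.25$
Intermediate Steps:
$T{\left(Q \right)} = 2$ ($T{\left(Q \right)} = \left(-1\right) \left(-2\right) = 2$)
$R = 2$ ($R = 15 \cdot 0 + 2 = 0 + 2 = 2$)
$\frac{1}{T{\left(7 \right)} + R} = \frac{1}{2 + 2} = \frac{1}{4}$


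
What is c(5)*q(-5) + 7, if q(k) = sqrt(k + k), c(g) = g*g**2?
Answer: 7 + 125*I*sqrt(10) ≈ 7.0 + 395.28*I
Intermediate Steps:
c(g) = g**3
q(k) = sqrt(2)*sqrt(k) (q(k) = sqrt(2*k) = sqrt(2)*sqrt(k))
c(5)*q(-5) + 7 = 5**3*(sqrt(2)*sqrt(-5)) + 7 = 125*(sqrt(2)*(I*sqrt(5))) + 7 = 125*(I*sqrt(10)) + 7 = 125*I*sqrt(10) + 7 = 7 + 125*I*sqrt(10)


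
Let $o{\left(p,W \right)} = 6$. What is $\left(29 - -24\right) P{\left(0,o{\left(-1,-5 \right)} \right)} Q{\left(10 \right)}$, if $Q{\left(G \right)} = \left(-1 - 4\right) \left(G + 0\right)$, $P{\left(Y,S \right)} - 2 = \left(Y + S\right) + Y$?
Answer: $-21200$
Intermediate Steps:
$P{\left(Y,S \right)} = 2 + S + 2 Y$ ($P{\left(Y,S \right)} = 2 + \left(\left(Y + S\right) + Y\right) = 2 + \left(\left(S + Y\right) + Y\right) = 2 + \left(S + 2 Y\right) = 2 + S + 2 Y$)
$Q{\left(G \right)} = - 5 G$
$\left(29 - -24\right) P{\left(0,o{\left(-1,-5 \right)} \right)} Q{\left(10 \right)} = \left(29 - -24\right) \left(2 + 6 + 2 \cdot 0\right) \left(\left(-5\right) 10\right) = \left(29 + 24\right) \left(2 + 6 + 0\right) \left(-50\right) = 53 \cdot 8 \left(-50\right) = 424 \left(-50\right) = -21200$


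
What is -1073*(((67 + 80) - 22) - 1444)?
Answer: 1415287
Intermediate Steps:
-1073*(((67 + 80) - 22) - 1444) = -1073*((147 - 22) - 1444) = -1073*(125 - 1444) = -1073*(-1319) = 1415287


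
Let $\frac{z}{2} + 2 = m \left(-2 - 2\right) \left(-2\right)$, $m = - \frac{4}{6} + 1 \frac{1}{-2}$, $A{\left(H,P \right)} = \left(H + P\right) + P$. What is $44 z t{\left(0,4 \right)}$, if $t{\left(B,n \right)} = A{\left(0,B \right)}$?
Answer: $0$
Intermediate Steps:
$A{\left(H,P \right)} = H + 2 P$
$t{\left(B,n \right)} = 2 B$ ($t{\left(B,n \right)} = 0 + 2 B = 2 B$)
$m = - \frac{7}{6}$ ($m = \left(-4\right) \frac{1}{6} + 1 \left(- \frac{1}{2}\right) = - \frac{2}{3} - \frac{1}{2} = - \frac{7}{6} \approx -1.1667$)
$z = - \frac{68}{3}$ ($z = -4 + 2 \left(- \frac{7 \left(-2 - 2\right) \left(-2\right)}{6}\right) = -4 + 2 \left(- \frac{7 \left(\left(-4\right) \left(-2\right)\right)}{6}\right) = -4 + 2 \left(\left(- \frac{7}{6}\right) 8\right) = -4 + 2 \left(- \frac{28}{3}\right) = -4 - \frac{56}{3} = - \frac{68}{3} \approx -22.667$)
$44 z t{\left(0,4 \right)} = 44 \left(- \frac{68}{3}\right) 2 \cdot 0 = \left(- \frac{2992}{3}\right) 0 = 0$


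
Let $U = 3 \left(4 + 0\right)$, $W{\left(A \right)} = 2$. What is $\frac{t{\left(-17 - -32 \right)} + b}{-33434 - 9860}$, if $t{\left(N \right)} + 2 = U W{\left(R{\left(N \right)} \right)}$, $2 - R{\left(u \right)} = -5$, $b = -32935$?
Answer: $\frac{32913}{43294} \approx 0.76022$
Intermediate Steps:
$R{\left(u \right)} = 7$ ($R{\left(u \right)} = 2 - -5 = 2 + 5 = 7$)
$U = 12$ ($U = 3 \cdot 4 = 12$)
$t{\left(N \right)} = 22$ ($t{\left(N \right)} = -2 + 12 \cdot 2 = -2 + 24 = 22$)
$\frac{t{\left(-17 - -32 \right)} + b}{-33434 - 9860} = \frac{22 - 32935}{-33434 - 9860} = - \frac{32913}{-43294} = \left(-32913\right) \left(- \frac{1}{43294}\right) = \frac{32913}{43294}$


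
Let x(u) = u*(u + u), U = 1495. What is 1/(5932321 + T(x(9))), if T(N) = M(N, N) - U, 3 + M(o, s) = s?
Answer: 1/5930985 ≈ 1.6861e-7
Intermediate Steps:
M(o, s) = -3 + s
x(u) = 2*u² (x(u) = u*(2*u) = 2*u²)
T(N) = -1498 + N (T(N) = (-3 + N) - 1*1495 = (-3 + N) - 1495 = -1498 + N)
1/(5932321 + T(x(9))) = 1/(5932321 + (-1498 + 2*9²)) = 1/(5932321 + (-1498 + 2*81)) = 1/(5932321 + (-1498 + 162)) = 1/(5932321 - 1336) = 1/5930985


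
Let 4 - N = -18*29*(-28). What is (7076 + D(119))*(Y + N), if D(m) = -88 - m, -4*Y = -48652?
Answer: -16822181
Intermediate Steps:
Y = 12163 (Y = -¼*(-48652) = 12163)
N = -14612 (N = 4 - (-18*29)*(-28) = 4 - (-522)*(-28) = 4 - 1*14616 = 4 - 14616 = -14612)
(7076 + D(119))*(Y + N) = (7076 + (-88 - 1*119))*(12163 - 14612) = (7076 + (-88 - 119))*(-2449) = (7076 - 207)*(-2449) = 6869*(-2449) = -16822181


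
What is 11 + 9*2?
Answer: 29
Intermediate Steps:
11 + 9*2 = 11 + 18 = 29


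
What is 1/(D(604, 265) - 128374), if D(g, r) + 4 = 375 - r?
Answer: -1/128268 ≈ -7.7962e-6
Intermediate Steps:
D(g, r) = 371 - r (D(g, r) = -4 + (375 - r) = 371 - r)
1/(D(604, 265) - 128374) = 1/((371 - 1*265) - 128374) = 1/((371 - 265) - 128374) = 1/(106 - 128374) = 1/(-128268) = -1/128268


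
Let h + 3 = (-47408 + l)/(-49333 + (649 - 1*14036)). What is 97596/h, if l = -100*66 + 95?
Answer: -2040407040/44749 ≈ -45597.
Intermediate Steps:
l = -6505 (l = -6600 + 95 = -6505)
h = -134247/62720 (h = -3 + (-47408 - 6505)/(-49333 + (649 - 1*14036)) = -3 - 53913/(-49333 + (649 - 14036)) = -3 - 53913/(-49333 - 13387) = -3 - 53913/(-62720) = -3 - 53913*(-1/62720) = -3 + 53913/62720 = -134247/62720 ≈ -2.1404)
97596/h = 97596/(-134247/62720) = 97596*(-62720/134247) = -2040407040/44749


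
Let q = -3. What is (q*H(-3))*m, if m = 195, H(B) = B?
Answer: 1755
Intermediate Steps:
(q*H(-3))*m = -3*(-3)*195 = 9*195 = 1755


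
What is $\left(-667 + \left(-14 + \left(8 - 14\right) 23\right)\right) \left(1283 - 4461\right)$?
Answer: $2602782$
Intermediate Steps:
$\left(-667 + \left(-14 + \left(8 - 14\right) 23\right)\right) \left(1283 - 4461\right) = \left(-667 + \left(-14 + \left(8 - 14\right) 23\right)\right) \left(-3178\right) = \left(-667 - 152\right) \left(-3178\right) = \left(-819\right) \left(-3178\right) = 2602782$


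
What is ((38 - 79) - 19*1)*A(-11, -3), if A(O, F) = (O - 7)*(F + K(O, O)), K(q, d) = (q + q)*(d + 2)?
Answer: 210600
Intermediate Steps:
K(q, d) = 2*q*(2 + d) (K(q, d) = (2*q)*(2 + d) = 2*q*(2 + d))
A(O, F) = (-7 + O)*(F + 2*O*(2 + O)) (A(O, F) = (O - 7)*(F + 2*O*(2 + O)) = (-7 + O)*(F + 2*O*(2 + O)))
((38 - 79) - 19*1)*A(-11, -3) = ((38 - 79) - 19*1)*(-28*(-11) - 10*(-11)**2 - 7*(-3) + 2*(-11)**3 - 3*(-11)) = (-41 - 19)*(308 - 10*121 + 21 + 2*(-1331) + 33) = -60*(308 - 1210 + 21 - 2662 + 33) = -60*(-3510) = 210600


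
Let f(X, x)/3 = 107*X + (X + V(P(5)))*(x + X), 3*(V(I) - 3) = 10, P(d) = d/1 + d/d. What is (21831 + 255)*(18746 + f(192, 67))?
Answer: 5178791538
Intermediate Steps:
P(d) = 1 + d (P(d) = d*1 + 1 = d + 1 = 1 + d)
V(I) = 19/3 (V(I) = 3 + (⅓)*10 = 3 + 10/3 = 19/3)
f(X, x) = 321*X + 3*(19/3 + X)*(X + x) (f(X, x) = 3*(107*X + (X + 19/3)*(x + X)) = 3*(107*X + (19/3 + X)*(X + x)) = 321*X + 3*(19/3 + X)*(X + x))
(21831 + 255)*(18746 + f(192, 67)) = (21831 + 255)*(18746 + (3*192² + 19*67 + 340*192 + 3*192*67)) = 22086*(18746 + (3*36864 + 1273 + 65280 + 38592)) = 22086*(18746 + (110592 + 1273 + 65280 + 38592)) = 22086*(18746 + 215737) = 22086*234483 = 5178791538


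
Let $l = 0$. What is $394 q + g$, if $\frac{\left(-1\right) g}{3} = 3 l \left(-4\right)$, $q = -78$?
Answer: $-30732$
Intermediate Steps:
$g = 0$ ($g = - 3 \cdot 3 \cdot 0 \left(-4\right) = - 3 \cdot 0 \left(-4\right) = \left(-3\right) 0 = 0$)
$394 q + g = 394 \left(-78\right) + 0 = -30732 + 0 = -30732$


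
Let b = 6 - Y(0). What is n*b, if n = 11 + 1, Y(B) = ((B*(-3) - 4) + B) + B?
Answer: 120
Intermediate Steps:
Y(B) = -4 - B (Y(B) = ((-3*B - 4) + B) + B = ((-4 - 3*B) + B) + B = (-4 - 2*B) + B = -4 - B)
b = 10 (b = 6 - (-4 - 1*0) = 6 - (-4 + 0) = 6 - 1*(-4) = 6 + 4 = 10)
n = 12
n*b = 12*10 = 120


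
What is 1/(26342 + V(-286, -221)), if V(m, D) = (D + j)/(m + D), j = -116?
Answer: 507/13355731 ≈ 3.7961e-5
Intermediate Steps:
V(m, D) = (-116 + D)/(D + m) (V(m, D) = (D - 116)/(m + D) = (-116 + D)/(D + m))
1/(26342 + V(-286, -221)) = 1/(26342 + (-116 - 221)/(-221 - 286)) = 1/(26342 - 337/(-507)) = 1/(26342 - 1/507*(-337)) = 1/(26342 + 337/507) = 1/(13355731/507) = 507/13355731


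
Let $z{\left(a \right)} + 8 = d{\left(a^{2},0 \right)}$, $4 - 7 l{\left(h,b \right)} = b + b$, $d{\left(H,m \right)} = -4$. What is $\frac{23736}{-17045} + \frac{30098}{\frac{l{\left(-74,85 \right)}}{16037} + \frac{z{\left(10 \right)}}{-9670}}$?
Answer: $- \frac{139226626495100933}{1099879760} \approx -1.2658 \cdot 10^{8}$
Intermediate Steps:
$l{\left(h,b \right)} = \frac{4}{7} - \frac{2 b}{7}$ ($l{\left(h,b \right)} = \frac{4}{7} - \frac{b + b}{7} = \frac{4}{7} - \frac{2 b}{7}$)
$z{\left(a \right)} = -12$ ($z{\left(a \right)} = -8 - 4 = -12$)
$\frac{23736}{-17045} + \frac{30098}{\frac{l{\left(-74,85 \right)}}{16037} + \frac{z{\left(10 \right)}}{-9670}} = \frac{23736}{-17045} + \frac{30098}{\frac{\frac{4}{7} - \frac{170}{7}}{16037} - \frac{12}{-9670}} = 23736 \left(- \frac{1}{17045}\right) + \frac{30098}{\left(\frac{4}{7} - \frac{170}{7}\right) \frac{1}{16037} - - \frac{6}{4835}} = - \frac{23736}{17045} + \frac{30098}{\left(- \frac{166}{7}\right) \frac{1}{16037} + \frac{6}{4835}} = - \frac{23736}{17045} + \frac{30098}{- \frac{166}{112259} + \frac{6}{4835}} = - \frac{23736}{17045} + \frac{30098}{- \frac{129056}{542772265}} = - \frac{23736}{17045} + 30098 \left(- \frac{542772265}{129056}\right) = - \frac{23736}{17045} - \frac{8168179815985}{64528} = - \frac{139226626495100933}{1099879760}$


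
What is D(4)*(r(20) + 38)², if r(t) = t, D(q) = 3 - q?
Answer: -3364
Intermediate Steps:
D(4)*(r(20) + 38)² = (3 - 1*4)*(20 + 38)² = (3 - 4)*58² = -1*3364 = -3364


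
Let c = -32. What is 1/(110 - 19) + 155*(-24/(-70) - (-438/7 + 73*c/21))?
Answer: 7369261/273 ≈ 26994.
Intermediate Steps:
1/(110 - 19) + 155*(-24/(-70) - (-438/7 + 73*c/21)) = 1/(110 - 19) + 155*(-24/(-70) - 73/((-21/(18 - 1*(-32))))) = 1/91 + 155*(-24*(-1/70) - 73/((-21/(18 + 32)))) = 1/91 + 155*(12/35 - 73/((-21/50))) = 1/91 + 155*(12/35 - 73/((-21*1/50))) = 1/91 + 155*(12/35 - 73/(-21/50)) = 1/91 + 155*(12/35 - 73*(-50/21)) = 1/91 + 155*(12/35 + 3650/21) = 1/91 + 155*(18286/105) = 1/91 + 566866/21 = 7369261/273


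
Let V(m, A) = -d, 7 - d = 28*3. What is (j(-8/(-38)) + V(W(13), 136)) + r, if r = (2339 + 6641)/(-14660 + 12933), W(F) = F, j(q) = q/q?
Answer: 125726/1727 ≈ 72.800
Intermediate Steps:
j(q) = 1
d = -77 (d = 7 - 28*3 = 7 - 1*84 = 7 - 84 = -77)
V(m, A) = 77 (V(m, A) = -1*(-77) = 77)
r = -8980/1727 (r = 8980/(-1727) = 8980*(-1/1727) = -8980/1727 ≈ -5.1998)
(j(-8/(-38)) + V(W(13), 136)) + r = (1 + 77) - 8980/1727 = 78 - 8980/1727 = 125726/1727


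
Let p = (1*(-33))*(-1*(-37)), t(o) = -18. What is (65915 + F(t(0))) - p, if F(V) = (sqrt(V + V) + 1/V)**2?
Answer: 21740401/324 - 2*I/3 ≈ 67100.0 - 0.66667*I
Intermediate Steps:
F(V) = (1/V + sqrt(2)*sqrt(V))**2 (F(V) = (sqrt(2*V) + 1/V)**2 = (sqrt(2)*sqrt(V) + 1/V)**2 = (1/V + sqrt(2)*sqrt(V))**2)
p = -1221 (p = -33*37 = -1221)
(65915 + F(t(0))) - p = (65915 + (1 + sqrt(2)*(-18)**(3/2))**2/(-18)**2) - 1*(-1221) = (65915 + (1 + sqrt(2)*(-54*I*sqrt(2)))**2/324) + 1221 = (65915 + (1 - 108*I)**2/324) + 1221 = 67136 + (1 - 108*I)**2/324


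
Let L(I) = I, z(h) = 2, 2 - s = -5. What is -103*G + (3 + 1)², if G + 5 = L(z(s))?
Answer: 325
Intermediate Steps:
s = 7 (s = 2 - 1*(-5) = 2 + 5 = 7)
G = -3 (G = -5 + 2 = -3)
-103*G + (3 + 1)² = -103*(-3) + (3 + 1)² = 309 + 4² = 309 + 16 = 325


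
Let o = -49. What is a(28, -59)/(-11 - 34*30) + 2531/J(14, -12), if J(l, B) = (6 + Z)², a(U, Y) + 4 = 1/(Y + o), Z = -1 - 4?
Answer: 281822221/111348 ≈ 2531.0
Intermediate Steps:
Z = -5
a(U, Y) = -4 + 1/(-49 + Y) (a(U, Y) = -4 + 1/(Y - 49) = -4 + 1/(-49 + Y))
J(l, B) = 1 (J(l, B) = (6 - 5)² = 1² = 1)
a(28, -59)/(-11 - 34*30) + 2531/J(14, -12) = ((197 - 4*(-59))/(-49 - 59))/(-11 - 34*30) + 2531/1 = ((197 + 236)/(-108))/(-11 - 1020) + 2531*1 = -1/108*433/(-1031) + 2531 = -433/108*(-1/1031) + 2531 = 433/111348 + 2531 = 281822221/111348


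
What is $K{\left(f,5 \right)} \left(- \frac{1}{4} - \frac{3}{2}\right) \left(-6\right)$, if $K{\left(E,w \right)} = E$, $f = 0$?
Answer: $0$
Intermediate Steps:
$K{\left(f,5 \right)} \left(- \frac{1}{4} - \frac{3}{2}\right) \left(-6\right) = 0 \left(- \frac{1}{4} - \frac{3}{2}\right) \left(-6\right) = 0 \left(- \frac{7}{4}\right) \left(-6\right) = 0 \left(-6\right) = 0$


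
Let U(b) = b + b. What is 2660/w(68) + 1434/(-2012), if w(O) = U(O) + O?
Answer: 632423/51306 ≈ 12.326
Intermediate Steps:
U(b) = 2*b
w(O) = 3*O (w(O) = 2*O + O = 3*O)
2660/w(68) + 1434/(-2012) = 2660/((3*68)) + 1434/(-2012) = 2660/204 + 1434*(-1/2012) = 2660*(1/204) - 717/1006 = 665/51 - 717/1006 = 632423/51306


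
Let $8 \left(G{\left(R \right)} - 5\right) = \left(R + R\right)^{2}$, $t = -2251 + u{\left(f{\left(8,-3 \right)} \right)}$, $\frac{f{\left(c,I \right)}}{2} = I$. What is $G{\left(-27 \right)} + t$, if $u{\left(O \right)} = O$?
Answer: $- \frac{3775}{2} \approx -1887.5$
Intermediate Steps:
$f{\left(c,I \right)} = 2 I$
$t = -2257$ ($t = -2251 + 2 \left(-3\right) = -2251 - 6 = -2257$)
$G{\left(R \right)} = 5 + \frac{R^{2}}{2}$ ($G{\left(R \right)} = 5 + \frac{\left(R + R\right)^{2}}{8} = 5 + \frac{\left(2 R\right)^{2}}{8} = 5 + \frac{4 R^{2}}{8} = 5 + \frac{R^{2}}{2}$)
$G{\left(-27 \right)} + t = \left(5 + \frac{\left(-27\right)^{2}}{2}\right) - 2257 = \left(5 + \frac{1}{2} \cdot 729\right) - 2257 = \left(5 + \frac{729}{2}\right) - 2257 = \frac{739}{2} - 2257 = - \frac{3775}{2}$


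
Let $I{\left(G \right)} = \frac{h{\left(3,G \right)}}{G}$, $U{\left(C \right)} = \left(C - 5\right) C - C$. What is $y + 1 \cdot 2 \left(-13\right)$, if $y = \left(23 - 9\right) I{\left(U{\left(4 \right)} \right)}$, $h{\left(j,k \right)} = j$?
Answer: $- \frac{125}{4} \approx -31.25$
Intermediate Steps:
$U{\left(C \right)} = - C + C \left(-5 + C\right)$ ($U{\left(C \right)} = \left(-5 + C\right) C - C = C \left(-5 + C\right) - C = - C + C \left(-5 + C\right)$)
$I{\left(G \right)} = \frac{3}{G}$
$y = - \frac{21}{4}$ ($y = \left(23 - 9\right) \frac{3}{4 \left(-6 + 4\right)} = 14 \frac{3}{4 \left(-2\right)} = 14 \frac{3}{-8} = 14 \cdot 3 \left(- \frac{1}{8}\right) = 14 \left(- \frac{3}{8}\right) = - \frac{21}{4} \approx -5.25$)
$y + 1 \cdot 2 \left(-13\right) = - \frac{21}{4} + 1 \cdot 2 \left(-13\right) = - \frac{21}{4} + 2 \left(-13\right) = - \frac{21}{4} - 26 = - \frac{125}{4}$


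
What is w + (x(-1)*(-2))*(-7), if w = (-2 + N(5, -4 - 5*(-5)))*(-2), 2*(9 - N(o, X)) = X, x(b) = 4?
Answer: 63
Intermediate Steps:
N(o, X) = 9 - X/2
w = 7 (w = (-2 + (9 - (-4 - 5*(-5))/2))*(-2) = (-2 + (9 - (-4 + 25)/2))*(-2) = (-2 + (9 - ½*21))*(-2) = (-2 + (9 - 21/2))*(-2) = (-2 - 3/2)*(-2) = -7/2*(-2) = 7)
w + (x(-1)*(-2))*(-7) = 7 + (4*(-2))*(-7) = 7 - 8*(-7) = 7 + 56 = 63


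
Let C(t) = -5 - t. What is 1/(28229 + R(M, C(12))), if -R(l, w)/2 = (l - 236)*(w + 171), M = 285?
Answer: 1/13137 ≈ 7.6121e-5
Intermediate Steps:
R(l, w) = -2*(-236 + l)*(171 + w) (R(l, w) = -2*(l - 236)*(w + 171) = -2*(-236 + l)*(171 + w))
1/(28229 + R(M, C(12))) = 1/(28229 + (80712 - 342*285 + 472*(-5 - 1*12) - 2*285*(-5 - 1*12))) = 1/(28229 + (80712 - 97470 + 472*(-5 - 12) - 2*285*(-5 - 12))) = 1/(28229 + (80712 - 97470 + 472*(-17) - 2*285*(-17))) = 1/(28229 + (80712 - 97470 - 8024 + 9690)) = 1/(28229 - 15092) = 1/13137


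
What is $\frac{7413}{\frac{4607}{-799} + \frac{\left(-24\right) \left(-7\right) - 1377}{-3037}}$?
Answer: $- \frac{1058124207}{766204} \approx -1381.0$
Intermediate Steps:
$\frac{7413}{\frac{4607}{-799} + \frac{\left(-24\right) \left(-7\right) - 1377}{-3037}} = \frac{7413}{4607 \left(- \frac{1}{799}\right) + \left(168 - 1377\right) \left(- \frac{1}{3037}\right)} = \frac{7413}{- \frac{271}{47} - - \frac{1209}{3037}} = \frac{7413}{- \frac{271}{47} + \frac{1209}{3037}} = \frac{7413}{- \frac{766204}{142739}} = 7413 \left(- \frac{142739}{766204}\right) = - \frac{1058124207}{766204}$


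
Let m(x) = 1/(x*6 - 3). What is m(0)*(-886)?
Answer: 886/3 ≈ 295.33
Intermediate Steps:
m(x) = 1/(-3 + 6*x) (m(x) = 1/(6*x - 3) = 1/(-3 + 6*x))
m(0)*(-886) = (1/(3*(-1 + 2*0)))*(-886) = (1/(3*(-1 + 0)))*(-886) = ((1/3)/(-1))*(-886) = ((1/3)*(-1))*(-886) = -1/3*(-886) = 886/3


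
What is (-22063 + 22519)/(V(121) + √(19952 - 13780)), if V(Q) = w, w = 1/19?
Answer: -2888/742697 + 109744*√1543/742697 ≈ 5.8004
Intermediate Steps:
w = 1/19 ≈ 0.052632
V(Q) = 1/19
(-22063 + 22519)/(V(121) + √(19952 - 13780)) = (-22063 + 22519)/(1/19 + √(19952 - 13780)) = 456/(1/19 + √6172) = 456/(1/19 + 2*√1543)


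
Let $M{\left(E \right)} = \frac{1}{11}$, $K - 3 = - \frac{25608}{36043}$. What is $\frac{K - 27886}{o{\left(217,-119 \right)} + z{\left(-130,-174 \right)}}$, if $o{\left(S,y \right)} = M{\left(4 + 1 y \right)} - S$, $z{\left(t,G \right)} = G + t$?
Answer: $\frac{11055138347}{206526390} \approx 53.529$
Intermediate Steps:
$K = \frac{82521}{36043}$ ($K = 3 - \frac{25608}{36043} = \frac{82521}{36043} \approx 2.2895$)
$M{\left(E \right)} = \frac{1}{11}$
$o{\left(S,y \right)} = \frac{1}{11} - S$
$\frac{K - 27886}{o{\left(217,-119 \right)} + z{\left(-130,-174 \right)}} = \frac{\frac{82521}{36043} - 27886}{\left(\frac{1}{11} - 217\right) - 304} = - \frac{1005012577}{36043 \left(\left(\frac{1}{11} - 217\right) - 304\right)} = - \frac{1005012577}{36043 \left(- \frac{2386}{11} - 304\right)} = - \frac{1005012577}{36043 \left(- \frac{5730}{11}\right)} = \left(- \frac{1005012577}{36043}\right) \left(- \frac{11}{5730}\right) = \frac{11055138347}{206526390}$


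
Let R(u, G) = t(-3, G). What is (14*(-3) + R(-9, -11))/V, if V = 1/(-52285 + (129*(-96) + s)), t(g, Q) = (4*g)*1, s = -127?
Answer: 3498984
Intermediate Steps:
t(g, Q) = 4*g
R(u, G) = -12 (R(u, G) = 4*(-3) = -12)
V = -1/64796 (V = 1/(-52285 + (129*(-96) - 127)) = 1/(-52285 + (-12384 - 127)) = 1/(-52285 - 12511) = 1/(-64796) = -1/64796 ≈ -1.5433e-5)
(14*(-3) + R(-9, -11))/V = (14*(-3) - 12)/(-1/64796) = (-42 - 12)*(-64796) = -54*(-64796) = 3498984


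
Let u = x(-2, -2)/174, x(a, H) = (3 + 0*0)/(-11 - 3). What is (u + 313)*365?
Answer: 92766575/812 ≈ 1.1424e+5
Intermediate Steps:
x(a, H) = -3/14 (x(a, H) = (3 + 0)/(-14) = 3*(-1/14) = -3/14)
u = -1/812 (u = -3/14/174 = -3/14*1/174 = -1/812 ≈ -0.0012315)
(u + 313)*365 = (-1/812 + 313)*365 = (254155/812)*365 = 92766575/812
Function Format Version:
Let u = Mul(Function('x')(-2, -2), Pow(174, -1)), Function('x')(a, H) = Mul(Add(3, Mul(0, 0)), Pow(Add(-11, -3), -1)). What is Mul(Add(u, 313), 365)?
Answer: Rational(92766575, 812) ≈ 1.1424e+5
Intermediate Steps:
Function('x')(a, H) = Rational(-3, 14) (Function('x')(a, H) = Mul(Add(3, 0), Pow(-14, -1)) = Mul(3, Rational(-1, 14)) = Rational(-3, 14))
u = Rational(-1, 812) (u = Mul(Rational(-3, 14), Pow(174, -1)) = Mul(Rational(-3, 14), Rational(1, 174)) = Rational(-1, 812) ≈ -0.0012315)
Mul(Add(u, 313), 365) = Mul(Add(Rational(-1, 812), 313), 365) = Mul(Rational(254155, 812), 365) = Rational(92766575, 812)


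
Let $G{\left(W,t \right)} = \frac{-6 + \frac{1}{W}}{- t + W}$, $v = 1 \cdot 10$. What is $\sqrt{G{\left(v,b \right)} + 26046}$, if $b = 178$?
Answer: $\frac{\sqrt{4594520595}}{420} \approx 161.39$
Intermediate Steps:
$v = 10$
$G{\left(W,t \right)} = \frac{-6 + \frac{1}{W}}{W - t}$
$\sqrt{G{\left(v,b \right)} + 26046} = \sqrt{\frac{1 - 60}{10 \left(10 - 178\right)} + 26046} = \sqrt{\frac{1}{10} \frac{1}{-168} \left(-59\right) + 26046} = \sqrt{\frac{1}{10} \left(- \frac{1}{168}\right) \left(-59\right) + 26046} = \sqrt{\frac{59}{1680} + 26046} = \sqrt{\frac{43757339}{1680}} = \frac{\sqrt{4594520595}}{420}$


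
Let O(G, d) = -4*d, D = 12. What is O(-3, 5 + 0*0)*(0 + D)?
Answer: -240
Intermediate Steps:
O(-3, 5 + 0*0)*(0 + D) = (-4*(5 + 0*0))*(0 + 12) = -4*(5 + 0)*12 = -4*5*12 = -20*12 = -240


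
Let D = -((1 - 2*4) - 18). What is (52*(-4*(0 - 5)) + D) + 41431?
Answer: 42496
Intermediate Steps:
D = 25 (D = -((1 - 8) - 18) = -(-7 - 18) = -1*(-25) = 25)
(52*(-4*(0 - 5)) + D) + 41431 = (52*(-4*(0 - 5)) + 25) + 41431 = (52*(-4*(-5)) + 25) + 41431 = (52*20 + 25) + 41431 = (1040 + 25) + 41431 = 1065 + 41431 = 42496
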